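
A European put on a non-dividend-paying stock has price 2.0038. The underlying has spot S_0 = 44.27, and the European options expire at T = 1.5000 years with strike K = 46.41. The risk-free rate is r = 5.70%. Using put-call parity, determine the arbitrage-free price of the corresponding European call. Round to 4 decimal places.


Put-call parity: C - P = S_0 * exp(-qT) - K * exp(-rT).
S_0 * exp(-qT) = 44.2700 * 1.00000000 = 44.27000000
K * exp(-rT) = 46.4100 * 0.91805314 = 42.60684637
C = P + S*exp(-qT) - K*exp(-rT)
C = 2.0038 + 44.27000000 - 42.60684637 = 3.6670

Answer: Call price = 3.6670


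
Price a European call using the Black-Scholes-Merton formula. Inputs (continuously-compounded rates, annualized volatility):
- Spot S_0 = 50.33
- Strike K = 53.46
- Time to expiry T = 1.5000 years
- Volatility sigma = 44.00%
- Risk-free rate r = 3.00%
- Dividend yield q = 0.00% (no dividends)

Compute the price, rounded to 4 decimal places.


d1 = (ln(S/K) + (r - q + 0.5*sigma^2) * T) / (sigma * sqrt(T)) = 0.24099195
d2 = d1 - sigma * sqrt(T) = -0.29789579
exp(-rT) = 0.95599748; exp(-qT) = 1.00000000
C = S_0 * exp(-qT) * N(d1) - K * exp(-rT) * N(d2)
N(d1) = 0.59521932; N(d2) = 0.38289135
C = 50.3300 * 1.00000000 * 0.59521932 - 53.4600 * 0.95599748 * 0.38289135 = 10.3887

Answer: Price = 10.3887


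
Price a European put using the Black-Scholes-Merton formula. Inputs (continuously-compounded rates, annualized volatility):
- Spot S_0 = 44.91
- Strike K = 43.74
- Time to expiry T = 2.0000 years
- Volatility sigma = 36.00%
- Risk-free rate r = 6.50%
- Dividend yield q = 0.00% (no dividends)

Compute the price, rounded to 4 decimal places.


d1 = (ln(S/K) + (r - q + 0.5*sigma^2) * T) / (sigma * sqrt(T)) = 0.56175209
d2 = d1 - sigma * sqrt(T) = 0.05263521
exp(-rT) = 0.87809543; exp(-qT) = 1.00000000
P = K * exp(-rT) * N(-d2) - S_0 * exp(-qT) * N(-d1)
N(-d1) = 0.28714247; N(-d2) = 0.47901128
P = 43.7400 * 0.87809543 * 0.47901128 - 44.9100 * 1.00000000 * 0.28714247 = 5.5022

Answer: Price = 5.5022


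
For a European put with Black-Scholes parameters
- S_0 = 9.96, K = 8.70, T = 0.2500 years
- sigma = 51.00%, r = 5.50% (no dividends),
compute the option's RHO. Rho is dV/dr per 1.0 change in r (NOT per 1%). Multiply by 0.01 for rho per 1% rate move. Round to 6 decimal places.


d1 = 0.7118295919; d2 = 0.4568295919
phi(d1) = 0.3096572566; exp(-qT) = 1.0000000000; exp(-rT) = 0.9863440995
N(-d2) = 0.3238967671
Rho = -K*T*exp(-rT)*N(-d2) = -8.7000 * 0.2500 * 0.9863440995 * 0.3238967671 = -0.694855

Answer: Rho = -0.694855


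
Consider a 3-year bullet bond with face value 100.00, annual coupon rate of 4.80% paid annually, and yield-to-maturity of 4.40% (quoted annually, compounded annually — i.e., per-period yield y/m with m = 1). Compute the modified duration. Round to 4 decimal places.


Answer: Modified duration = 2.7447

Derivation:
Coupon per period c = face * coupon_rate / m = 4.800000
Periods per year m = 1; per-period yield y/m = 0.044000
Number of cashflows N = 3
Cashflows (t years, CF_t, discount factor 1/(1+y/m)^(m*t), PV):
  t = 1.0000: CF_t = 4.800000, DF = 0.957854, PV = 4.597701
  t = 2.0000: CF_t = 4.800000, DF = 0.917485, PV = 4.403928
  t = 3.0000: CF_t = 104.800000, DF = 0.878817, PV = 92.100033
Price P = sum_t PV_t = 101.101663
First compute Macaulay numerator sum_t t * PV_t:
  t * PV_t at t = 1.0000: 4.597701
  t * PV_t at t = 2.0000: 8.807857
  t * PV_t at t = 3.0000: 276.300100
Macaulay duration D = 289.705657 / 101.101663 = 2.865489
Modified duration = D / (1 + y/m) = 2.865489 / (1 + 0.044000) = 2.744721


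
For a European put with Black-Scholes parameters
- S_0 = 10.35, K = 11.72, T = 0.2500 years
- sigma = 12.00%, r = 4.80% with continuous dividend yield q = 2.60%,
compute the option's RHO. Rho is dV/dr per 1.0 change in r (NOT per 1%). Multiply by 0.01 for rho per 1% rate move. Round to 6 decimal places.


Answer: Rho = -2.830761

Derivation:
d1 = -1.9501710740; d2 = -2.0101710740
phi(d1) = 0.0595748281; exp(-qT) = 0.9935210793; exp(-rT) = 0.9880717129
N(-d2) = 0.9777934571
Rho = -K*T*exp(-rT)*N(-d2) = -11.7200 * 0.2500 * 0.9880717129 * 0.9777934571 = -2.830761


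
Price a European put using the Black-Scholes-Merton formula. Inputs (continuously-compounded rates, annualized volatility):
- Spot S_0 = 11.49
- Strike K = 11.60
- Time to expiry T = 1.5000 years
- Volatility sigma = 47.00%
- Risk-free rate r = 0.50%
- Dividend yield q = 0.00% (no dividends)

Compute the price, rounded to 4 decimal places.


d1 = (ln(S/K) + (r - q + 0.5*sigma^2) * T) / (sigma * sqrt(T)) = 0.28429194
d2 = d1 - sigma * sqrt(T) = -0.29133815
exp(-rT) = 0.99252805; exp(-qT) = 1.00000000
P = K * exp(-rT) * N(-d2) - S_0 * exp(-qT) * N(-d1)
N(-d1) = 0.38809333; N(-d2) = 0.61460364
P = 11.6000 * 0.99252805 * 0.61460364 - 11.4900 * 1.00000000 * 0.38809333 = 2.6169

Answer: Price = 2.6169


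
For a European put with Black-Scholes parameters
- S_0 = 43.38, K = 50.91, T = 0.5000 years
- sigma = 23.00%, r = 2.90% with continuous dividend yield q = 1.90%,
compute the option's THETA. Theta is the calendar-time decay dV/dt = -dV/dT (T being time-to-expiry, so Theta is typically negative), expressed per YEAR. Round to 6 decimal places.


Answer: Theta = -1.329751

Derivation:
d1 = -0.8721139148; d2 = -1.0347484745
phi(d1) = 0.2727417579; exp(-qT) = 0.9905449824; exp(-rT) = 0.9856046187
Theta = -S*exp(-qT)*phi(d1)*sigma/(2*sqrt(T)) + r*K*exp(-rT)*N(-d2) - q*S*exp(-qT)*N(-d1)
N(-d1) = 0.8084268821; N(-d2) = 0.8496068042; sqrt(T) = 0.7071067812
Term 1 = -43.3800 * 0.9905449824 * 0.2727417579 * 0.2300 / (2 * 0.7071067812) = -1.9060233801
Term 2 = 0.0290 * 50.9100 * 0.9856046187 * 0.8496068042 = 1.2362941289
Term 3 = -0.0190 * 43.3800 * 0.9905449824 * 0.8084268821 = -0.6600215223
Theta = -1.9060233801 + (1.2362941289) + (-0.6600215223) = -1.329751


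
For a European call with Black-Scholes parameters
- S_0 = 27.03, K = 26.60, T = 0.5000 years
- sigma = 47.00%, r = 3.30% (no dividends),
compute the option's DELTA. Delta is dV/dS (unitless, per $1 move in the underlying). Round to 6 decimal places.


d1 = 0.2640702145; d2 = -0.0682699727
phi(d1) = 0.3852722421; exp(-qT) = 1.0000000000; exp(-rT) = 0.9836353794
N(d1) = 0.6041370926
Delta = exp(-qT) * N(d1) = 1.0000000000 * 0.6041370926 = 0.604137

Answer: Delta = 0.604137


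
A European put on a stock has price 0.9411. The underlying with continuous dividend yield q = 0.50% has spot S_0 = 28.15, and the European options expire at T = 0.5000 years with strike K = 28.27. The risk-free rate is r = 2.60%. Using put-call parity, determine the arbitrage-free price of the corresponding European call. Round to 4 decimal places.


Put-call parity: C - P = S_0 * exp(-qT) - K * exp(-rT).
S_0 * exp(-qT) = 28.1500 * 0.99750312 = 28.07971290
K * exp(-rT) = 28.2700 * 0.98708414 = 27.90486850
C = P + S*exp(-qT) - K*exp(-rT)
C = 0.9411 + 28.07971290 - 27.90486850 = 1.1159

Answer: Call price = 1.1159


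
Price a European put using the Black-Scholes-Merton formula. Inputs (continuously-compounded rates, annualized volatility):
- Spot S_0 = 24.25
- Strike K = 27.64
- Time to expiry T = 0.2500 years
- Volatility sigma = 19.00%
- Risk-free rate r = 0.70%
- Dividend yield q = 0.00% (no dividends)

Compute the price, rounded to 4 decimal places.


Answer: Price = 3.4402

Derivation:
d1 = (ln(S/K) + (r - q + 0.5*sigma^2) * T) / (sigma * sqrt(T)) = -1.31141981
d2 = d1 - sigma * sqrt(T) = -1.40641981
exp(-rT) = 0.99825153; exp(-qT) = 1.00000000
P = K * exp(-rT) * N(-d2) - S_0 * exp(-qT) * N(-d1)
N(-d1) = 0.90514201; N(-d2) = 0.92020025
P = 27.6400 * 0.99825153 * 0.92020025 - 24.2500 * 1.00000000 * 0.90514201 = 3.4402


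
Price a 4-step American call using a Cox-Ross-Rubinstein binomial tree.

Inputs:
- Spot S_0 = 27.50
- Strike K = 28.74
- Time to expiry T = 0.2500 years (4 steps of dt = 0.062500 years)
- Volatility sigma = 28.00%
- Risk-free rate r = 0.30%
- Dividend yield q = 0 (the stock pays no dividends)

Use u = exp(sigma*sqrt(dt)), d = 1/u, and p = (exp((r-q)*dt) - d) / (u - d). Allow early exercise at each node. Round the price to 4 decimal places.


dt = T/N = 0.062500
u = exp(sigma*sqrt(dt)) = 1.072508; d = 1/u = 0.932394
p = (exp((r-q)*dt) - d) / (u - d) = 0.483845
Discount per step: exp(-r*dt) = 0.999813
Stock lattice S(k, i) with i counting down-moves:
  k=0: S(0,0) = 27.5000
  k=1: S(1,0) = 29.4940; S(1,1) = 25.6408
  k=2: S(2,0) = 31.6325; S(2,1) = 27.5000; S(2,2) = 23.9074
  k=3: S(3,0) = 33.9261; S(3,1) = 29.4940; S(3,2) = 25.6408; S(3,3) = 22.2911
  k=4: S(4,0) = 36.3861; S(4,1) = 31.6325; S(4,2) = 27.5000; S(4,3) = 23.9074; S(4,4) = 20.7841
Terminal payoffs V(N, i) = max(S_T - K, 0):
  V(4,0) = 7.646070; V(4,1) = 2.892529; V(4,2) = 0.000000; V(4,3) = 0.000000; V(4,4) = 0.000000
Backward induction: V(k, i) = exp(-r*dt) * [p * V(k+1, i) + (1-p) * V(k+1, i+1)]; then take max(V_cont, immediate exercise) for American.
  V(3,0) = exp(-r*dt) * [p*7.646070 + (1-p)*2.892529] = 5.191535; exercise = 5.186147; V(3,0) = max -> 5.191535
  V(3,1) = exp(-r*dt) * [p*2.892529 + (1-p)*0.000000] = 1.399275; exercise = 0.753975; V(3,1) = max -> 1.399275
  V(3,2) = exp(-r*dt) * [p*0.000000 + (1-p)*0.000000] = 0.000000; exercise = 0.000000; V(3,2) = max -> 0.000000
  V(3,3) = exp(-r*dt) * [p*0.000000 + (1-p)*0.000000] = 0.000000; exercise = 0.000000; V(3,3) = max -> 0.000000
  V(2,0) = exp(-r*dt) * [p*5.191535 + (1-p)*1.399275] = 3.233536; exercise = 2.892529; V(2,0) = max -> 3.233536
  V(2,1) = exp(-r*dt) * [p*1.399275 + (1-p)*0.000000] = 0.676906; exercise = 0.000000; V(2,1) = max -> 0.676906
  V(2,2) = exp(-r*dt) * [p*0.000000 + (1-p)*0.000000] = 0.000000; exercise = 0.000000; V(2,2) = max -> 0.000000
  V(1,0) = exp(-r*dt) * [p*3.233536 + (1-p)*0.676906] = 1.913561; exercise = 0.753975; V(1,0) = max -> 1.913561
  V(1,1) = exp(-r*dt) * [p*0.676906 + (1-p)*0.000000] = 0.327456; exercise = 0.000000; V(1,1) = max -> 0.327456
  V(0,0) = exp(-r*dt) * [p*1.913561 + (1-p)*0.327456] = 1.094681; exercise = 0.000000; V(0,0) = max -> 1.094681

Answer: Price = V(0,0) = 1.0947


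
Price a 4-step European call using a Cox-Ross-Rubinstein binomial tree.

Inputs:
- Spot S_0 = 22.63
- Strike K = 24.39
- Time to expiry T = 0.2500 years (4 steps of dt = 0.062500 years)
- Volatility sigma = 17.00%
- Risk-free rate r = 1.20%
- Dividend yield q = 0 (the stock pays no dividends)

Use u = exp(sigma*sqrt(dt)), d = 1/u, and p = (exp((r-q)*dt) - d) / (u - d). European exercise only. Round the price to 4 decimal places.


Answer: Price = V(0,0) = 0.2108

Derivation:
dt = T/N = 0.062500
u = exp(sigma*sqrt(dt)) = 1.043416; d = 1/u = 0.958390
p = (exp((r-q)*dt) - d) / (u - d) = 0.498201
Discount per step: exp(-r*dt) = 0.999250
Stock lattice S(k, i) with i counting down-moves:
  k=0: S(0,0) = 22.6300
  k=1: S(1,0) = 23.6125; S(1,1) = 21.6884
  k=2: S(2,0) = 24.6377; S(2,1) = 22.6300; S(2,2) = 20.7859
  k=3: S(3,0) = 25.7073; S(3,1) = 23.6125; S(3,2) = 21.6884; S(3,3) = 19.9210
  k=4: S(4,0) = 26.8234; S(4,1) = 24.6377; S(4,2) = 22.6300; S(4,3) = 20.7859; S(4,4) = 19.0921
Terminal payoffs V(N, i) = max(S_T - K, 0):
  V(4,0) = 2.433449; V(4,1) = 0.247667; V(4,2) = 0.000000; V(4,3) = 0.000000; V(4,4) = 0.000000
Backward induction: V(k, i) = exp(-r*dt) * [p * V(k+1, i) + (1-p) * V(k+1, i+1)].
  V(3,0) = exp(-r*dt) * [p*2.433449 + (1-p)*0.247667] = 1.335623
  V(3,1) = exp(-r*dt) * [p*0.247667 + (1-p)*0.000000] = 0.123295
  V(3,2) = exp(-r*dt) * [p*0.000000 + (1-p)*0.000000] = 0.000000
  V(3,3) = exp(-r*dt) * [p*0.000000 + (1-p)*0.000000] = 0.000000
  V(2,0) = exp(-r*dt) * [p*1.335623 + (1-p)*0.123295] = 0.726733
  V(2,1) = exp(-r*dt) * [p*0.123295 + (1-p)*0.000000] = 0.061380
  V(2,2) = exp(-r*dt) * [p*0.000000 + (1-p)*0.000000] = 0.000000
  V(1,0) = exp(-r*dt) * [p*0.726733 + (1-p)*0.061380] = 0.392565
  V(1,1) = exp(-r*dt) * [p*0.061380 + (1-p)*0.000000] = 0.030557
  V(0,0) = exp(-r*dt) * [p*0.392565 + (1-p)*0.030557] = 0.210751


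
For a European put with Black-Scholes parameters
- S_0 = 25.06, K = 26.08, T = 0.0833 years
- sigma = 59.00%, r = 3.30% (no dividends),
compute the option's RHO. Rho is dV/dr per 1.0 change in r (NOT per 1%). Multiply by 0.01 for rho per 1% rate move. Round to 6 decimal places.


Answer: Rho = -1.341421

Derivation:
d1 = -0.1330042030; d2 = -0.3032884653
phi(d1) = 0.3954291721; exp(-qT) = 1.0000000000; exp(-rT) = 0.9972548748
N(-d2) = 0.6191649821
Rho = -K*T*exp(-rT)*N(-d2) = -26.0800 * 0.0833 * 0.9972548748 * 0.6191649821 = -1.341421


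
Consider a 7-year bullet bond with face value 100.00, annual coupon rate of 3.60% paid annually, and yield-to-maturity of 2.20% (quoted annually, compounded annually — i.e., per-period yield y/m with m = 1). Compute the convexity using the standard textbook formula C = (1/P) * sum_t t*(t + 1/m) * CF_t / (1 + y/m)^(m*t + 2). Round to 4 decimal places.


Answer: Convexity = 46.9573

Derivation:
Coupon per period c = face * coupon_rate / m = 3.600000
Periods per year m = 1; per-period yield y/m = 0.022000
Number of cashflows N = 7
Cashflows (t years, CF_t, discount factor 1/(1+y/m)^(m*t), PV):
  t = 1.0000: CF_t = 3.600000, DF = 0.978474, PV = 3.522505
  t = 2.0000: CF_t = 3.600000, DF = 0.957411, PV = 3.446678
  t = 3.0000: CF_t = 3.600000, DF = 0.936801, PV = 3.372483
  t = 4.0000: CF_t = 3.600000, DF = 0.916635, PV = 3.299886
  t = 5.0000: CF_t = 3.600000, DF = 0.896903, PV = 3.228851
  t = 6.0000: CF_t = 3.600000, DF = 0.877596, PV = 3.159346
  t = 7.0000: CF_t = 103.600000, DF = 0.858704, PV = 88.961784
Price P = sum_t PV_t = 108.991533
Convexity numerator sum_t t*(t + 1/m) * CF_t / (1+y/m)^(m*t + 2):
  t = 1.0000: term = 6.744967
  t = 2.0000: term = 19.799315
  t = 3.0000: term = 38.746214
  t = 4.0000: term = 63.186911
  t = 5.0000: term = 92.740084
  t = 6.0000: term = 127.041211
  t = 7.0000: term = 4769.685241
Convexity = (1/P) * sum = 5117.943942 / 108.991533 = 46.957262


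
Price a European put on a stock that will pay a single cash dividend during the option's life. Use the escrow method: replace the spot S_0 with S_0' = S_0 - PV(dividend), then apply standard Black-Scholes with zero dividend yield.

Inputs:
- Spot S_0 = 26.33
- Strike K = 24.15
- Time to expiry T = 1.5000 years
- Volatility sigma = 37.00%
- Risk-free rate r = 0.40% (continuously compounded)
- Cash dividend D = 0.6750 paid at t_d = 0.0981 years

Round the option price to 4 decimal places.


Answer: Price = 3.6729

Derivation:
PV(D) = D * exp(-r * t_d) = 0.6750 * 0.99960768 = 0.67473518
S_0' = S_0 - PV(D) = 26.3300 - 0.67473518 = 25.65526482
d1 = (ln(S_0'/K) + (r + sigma^2/2)*T) / (sigma*sqrt(T)) = 0.37324801
d2 = d1 - sigma*sqrt(T) = -0.07990759
exp(-rT) = 0.99401796
N(-d1) = 0.35448193; N(-d2) = 0.53184462
P = K * exp(-rT) * N(-d2) - S_0' * N(-d1) = 24.1500 * 0.99401796 * 0.53184462 - 25.65526482 * 0.35448193 = 3.6729


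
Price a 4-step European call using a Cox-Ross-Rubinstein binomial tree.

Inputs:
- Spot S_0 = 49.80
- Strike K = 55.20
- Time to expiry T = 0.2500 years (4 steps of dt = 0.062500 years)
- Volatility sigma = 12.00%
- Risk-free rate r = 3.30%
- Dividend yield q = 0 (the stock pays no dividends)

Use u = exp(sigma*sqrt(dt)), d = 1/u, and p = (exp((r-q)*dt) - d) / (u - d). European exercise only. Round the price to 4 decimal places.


dt = T/N = 0.062500
u = exp(sigma*sqrt(dt)) = 1.030455; d = 1/u = 0.970446
p = (exp((r-q)*dt) - d) / (u - d) = 0.526906
Discount per step: exp(-r*dt) = 0.997940
Stock lattice S(k, i) with i counting down-moves:
  k=0: S(0,0) = 49.8000
  k=1: S(1,0) = 51.3166; S(1,1) = 48.3282
  k=2: S(2,0) = 52.8795; S(2,1) = 49.8000; S(2,2) = 46.8999
  k=3: S(3,0) = 54.4899; S(3,1) = 51.3166; S(3,2) = 48.3282; S(3,3) = 45.5138
  k=4: S(4,0) = 56.1493; S(4,1) = 52.8795; S(4,2) = 49.8000; S(4,3) = 46.8999; S(4,4) = 44.1686
Terminal payoffs V(N, i) = max(S_T - K, 0):
  V(4,0) = 0.949343; V(4,1) = 0.000000; V(4,2) = 0.000000; V(4,3) = 0.000000; V(4,4) = 0.000000
Backward induction: V(k, i) = exp(-r*dt) * [p * V(k+1, i) + (1-p) * V(k+1, i+1)].
  V(3,0) = exp(-r*dt) * [p*0.949343 + (1-p)*0.000000] = 0.499184
  V(3,1) = exp(-r*dt) * [p*0.000000 + (1-p)*0.000000] = 0.000000
  V(3,2) = exp(-r*dt) * [p*0.000000 + (1-p)*0.000000] = 0.000000
  V(3,3) = exp(-r*dt) * [p*0.000000 + (1-p)*0.000000] = 0.000000
  V(2,0) = exp(-r*dt) * [p*0.499184 + (1-p)*0.000000] = 0.262481
  V(2,1) = exp(-r*dt) * [p*0.000000 + (1-p)*0.000000] = 0.000000
  V(2,2) = exp(-r*dt) * [p*0.000000 + (1-p)*0.000000] = 0.000000
  V(1,0) = exp(-r*dt) * [p*0.262481 + (1-p)*0.000000] = 0.138018
  V(1,1) = exp(-r*dt) * [p*0.000000 + (1-p)*0.000000] = 0.000000
  V(0,0) = exp(-r*dt) * [p*0.138018 + (1-p)*0.000000] = 0.072573

Answer: Price = V(0,0) = 0.0726


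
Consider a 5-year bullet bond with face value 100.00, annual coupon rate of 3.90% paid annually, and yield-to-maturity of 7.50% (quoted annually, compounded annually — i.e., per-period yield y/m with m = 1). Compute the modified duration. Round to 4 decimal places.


Coupon per period c = face * coupon_rate / m = 3.900000
Periods per year m = 1; per-period yield y/m = 0.075000
Number of cashflows N = 5
Cashflows (t years, CF_t, discount factor 1/(1+y/m)^(m*t), PV):
  t = 1.0000: CF_t = 3.900000, DF = 0.930233, PV = 3.627907
  t = 2.0000: CF_t = 3.900000, DF = 0.865333, PV = 3.374797
  t = 3.0000: CF_t = 3.900000, DF = 0.804961, PV = 3.139346
  t = 4.0000: CF_t = 3.900000, DF = 0.748801, PV = 2.920322
  t = 5.0000: CF_t = 103.900000, DF = 0.696559, PV = 72.372442
Price P = sum_t PV_t = 85.434814
First compute Macaulay numerator sum_t t * PV_t:
  t * PV_t at t = 1.0000: 3.627907
  t * PV_t at t = 2.0000: 6.749594
  t * PV_t at t = 3.0000: 9.418039
  t * PV_t at t = 4.0000: 11.681288
  t * PV_t at t = 5.0000: 361.862210
Macaulay duration D = 393.339038 / 85.434814 = 4.603967
Modified duration = D / (1 + y/m) = 4.603967 / (1 + 0.075000) = 4.282760

Answer: Modified duration = 4.2828


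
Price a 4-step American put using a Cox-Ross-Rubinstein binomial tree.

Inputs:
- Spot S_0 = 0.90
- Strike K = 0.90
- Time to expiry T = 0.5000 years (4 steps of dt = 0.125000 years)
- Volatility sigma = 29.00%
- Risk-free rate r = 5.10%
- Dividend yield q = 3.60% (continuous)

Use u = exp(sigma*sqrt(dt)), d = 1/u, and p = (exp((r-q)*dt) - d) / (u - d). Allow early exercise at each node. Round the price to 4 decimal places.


dt = T/N = 0.125000
u = exp(sigma*sqrt(dt)) = 1.107971; d = 1/u = 0.902551
p = (exp((r-q)*dt) - d) / (u - d) = 0.483526
Discount per step: exp(-r*dt) = 0.993645
Stock lattice S(k, i) with i counting down-moves:
  k=0: S(0,0) = 0.9000
  k=1: S(1,0) = 0.9972; S(1,1) = 0.8123
  k=2: S(2,0) = 1.1048; S(2,1) = 0.9000; S(2,2) = 0.7331
  k=3: S(3,0) = 1.2241; S(3,1) = 0.9972; S(3,2) = 0.8123; S(3,3) = 0.6617
  k=4: S(4,0) = 1.3563; S(4,1) = 1.1048; S(4,2) = 0.9000; S(4,3) = 0.7331; S(4,4) = 0.5972
Terminal payoffs V(N, i) = max(K - S_T, 0):
  V(4,0) = 0.000000; V(4,1) = 0.000000; V(4,2) = 0.000000; V(4,3) = 0.166862; V(4,4) = 0.302788
Backward induction: V(k, i) = exp(-r*dt) * [p * V(k+1, i) + (1-p) * V(k+1, i+1)]; then take max(V_cont, immediate exercise) for American.
  V(3,0) = exp(-r*dt) * [p*0.000000 + (1-p)*0.000000] = 0.000000; exercise = 0.000000; V(3,0) = max -> 0.000000
  V(3,1) = exp(-r*dt) * [p*0.000000 + (1-p)*0.000000] = 0.000000; exercise = 0.000000; V(3,1) = max -> 0.000000
  V(3,2) = exp(-r*dt) * [p*0.000000 + (1-p)*0.166862] = 0.085632; exercise = 0.087704; V(3,2) = max -> 0.087704
  V(3,3) = exp(-r*dt) * [p*0.166862 + (1-p)*0.302788] = 0.235558; exercise = 0.238306; V(3,3) = max -> 0.238306
  V(2,0) = exp(-r*dt) * [p*0.000000 + (1-p)*0.000000] = 0.000000; exercise = 0.000000; V(2,0) = max -> 0.000000
  V(2,1) = exp(-r*dt) * [p*0.000000 + (1-p)*0.087704] = 0.045009; exercise = 0.000000; V(2,1) = max -> 0.045009
  V(2,2) = exp(-r*dt) * [p*0.087704 + (1-p)*0.238306] = 0.164435; exercise = 0.166862; V(2,2) = max -> 0.166862
  V(1,0) = exp(-r*dt) * [p*0.000000 + (1-p)*0.045009] = 0.023098; exercise = 0.000000; V(1,0) = max -> 0.023098
  V(1,1) = exp(-r*dt) * [p*0.045009 + (1-p)*0.166862] = 0.107257; exercise = 0.087704; V(1,1) = max -> 0.107257
  V(0,0) = exp(-r*dt) * [p*0.023098 + (1-p)*0.107257] = 0.066141; exercise = 0.000000; V(0,0) = max -> 0.066141

Answer: Price = V(0,0) = 0.0661


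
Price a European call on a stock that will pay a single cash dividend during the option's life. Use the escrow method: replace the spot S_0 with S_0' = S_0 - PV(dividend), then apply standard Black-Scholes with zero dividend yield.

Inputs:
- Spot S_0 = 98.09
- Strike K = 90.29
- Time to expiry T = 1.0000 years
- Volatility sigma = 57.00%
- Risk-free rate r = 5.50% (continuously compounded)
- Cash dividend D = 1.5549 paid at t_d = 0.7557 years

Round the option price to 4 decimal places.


PV(D) = D * exp(-r * t_d) = 1.5549 * 0.95928842 = 1.49159756
S_0' = S_0 - PV(D) = 98.0900 - 1.49159756 = 96.59840244
d1 = (ln(S_0'/K) + (r + sigma^2/2)*T) / (sigma*sqrt(T)) = 0.49997455
d2 = d1 - sigma*sqrt(T) = -0.07002545
exp(-rT) = 0.94648515
N(d1) = 0.69145350; N(d2) = 0.47208670
C = S_0' * N(d1) - K * exp(-rT) * N(d2) = 96.59840244 * 0.69145350 - 90.2900 * 0.94648515 * 0.47208670 = 26.4497

Answer: Price = 26.4497


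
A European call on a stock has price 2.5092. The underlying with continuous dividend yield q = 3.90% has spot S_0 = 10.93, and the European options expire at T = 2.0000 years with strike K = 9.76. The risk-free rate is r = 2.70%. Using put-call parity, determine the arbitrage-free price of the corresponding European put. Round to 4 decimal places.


Answer: Put price = 1.6463

Derivation:
Put-call parity: C - P = S_0 * exp(-qT) - K * exp(-rT).
S_0 * exp(-qT) = 10.9300 * 0.92496443 = 10.10986118
K * exp(-rT) = 9.7600 * 0.94743211 = 9.24693736
P = C - S*exp(-qT) + K*exp(-rT)
P = 2.5092 - 10.10986118 + 9.24693736 = 1.6463


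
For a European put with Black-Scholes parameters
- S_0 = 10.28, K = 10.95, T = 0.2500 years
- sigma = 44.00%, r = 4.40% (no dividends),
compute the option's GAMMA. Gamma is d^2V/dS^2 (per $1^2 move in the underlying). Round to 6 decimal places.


Answer: Gamma = 0.174981

Derivation:
d1 = -0.1269963465; d2 = -0.3469963465
phi(d1) = 0.3957381320; exp(-qT) = 1.0000000000; exp(-rT) = 0.9890602788
Gamma = exp(-qT) * phi(d1) / (S * sigma * sqrt(T)) = 1.0000000000 * 0.3957381320 / (10.2800 * 0.4400 * 0.5000000000) = 0.174981


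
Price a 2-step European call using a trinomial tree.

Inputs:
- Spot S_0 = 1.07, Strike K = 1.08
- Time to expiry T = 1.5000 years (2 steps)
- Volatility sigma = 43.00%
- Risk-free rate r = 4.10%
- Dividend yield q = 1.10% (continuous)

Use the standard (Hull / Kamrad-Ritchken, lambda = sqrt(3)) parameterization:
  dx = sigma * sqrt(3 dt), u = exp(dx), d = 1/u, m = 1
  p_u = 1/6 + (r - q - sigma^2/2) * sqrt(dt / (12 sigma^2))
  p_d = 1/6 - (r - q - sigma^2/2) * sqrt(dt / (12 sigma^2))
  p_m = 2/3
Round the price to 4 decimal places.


Answer: Price = V(0,0) = 0.2017

Derivation:
dt = T/N = 0.750000; dx = sigma*sqrt(3*dt) = 0.645000
u = exp(dx) = 1.905987; d = 1/u = 0.524663
p_u = 0.130359, p_m = 0.666667, p_d = 0.202975
Discount per step: exp(-r*dt) = 0.969718
Stock lattice S(k, j) with j the centered position index:
  k=0: S(0,+0) = 1.0700
  k=1: S(1,-1) = 0.5614; S(1,+0) = 1.0700; S(1,+1) = 2.0394
  k=2: S(2,-2) = 0.2945; S(2,-1) = 0.5614; S(2,+0) = 1.0700; S(2,+1) = 2.0394; S(2,+2) = 3.8871
Terminal payoffs V(N, j) = max(S_T - K, 0):
  V(2,-2) = 0.000000; V(2,-1) = 0.000000; V(2,+0) = 0.000000; V(2,+1) = 0.959406; V(2,+2) = 2.807082
Backward induction: V(k, j) = exp(-r*dt) * [p_u * V(k+1, j+1) + p_m * V(k+1, j) + p_d * V(k+1, j-1)]
  V(1,-1) = exp(-r*dt) * [p_u*0.000000 + p_m*0.000000 + p_d*0.000000] = 0.000000
  V(1,+0) = exp(-r*dt) * [p_u*0.959406 + p_m*0.000000 + p_d*0.000000] = 0.121279
  V(1,+1) = exp(-r*dt) * [p_u*2.807082 + p_m*0.959406 + p_d*0.000000] = 0.975082
  V(0,+0) = exp(-r*dt) * [p_u*0.975082 + p_m*0.121279 + p_d*0.000000] = 0.201666


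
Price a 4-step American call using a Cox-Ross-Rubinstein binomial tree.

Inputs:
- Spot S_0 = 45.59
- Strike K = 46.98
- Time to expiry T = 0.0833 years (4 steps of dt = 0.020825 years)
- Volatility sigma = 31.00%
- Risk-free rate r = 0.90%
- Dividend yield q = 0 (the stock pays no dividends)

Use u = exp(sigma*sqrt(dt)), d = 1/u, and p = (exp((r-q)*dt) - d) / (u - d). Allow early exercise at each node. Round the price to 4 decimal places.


dt = T/N = 0.020825
u = exp(sigma*sqrt(dt)) = 1.045751; d = 1/u = 0.956250
p = (exp((r-q)*dt) - d) / (u - d) = 0.490912
Discount per step: exp(-r*dt) = 0.999813
Stock lattice S(k, i) with i counting down-moves:
  k=0: S(0,0) = 45.5900
  k=1: S(1,0) = 47.6758; S(1,1) = 43.5954
  k=2: S(2,0) = 49.8570; S(2,1) = 45.5900; S(2,2) = 41.6882
  k=3: S(3,0) = 52.1381; S(3,1) = 47.6758; S(3,2) = 43.5954; S(3,3) = 39.8643
  k=4: S(4,0) = 54.5235; S(4,1) = 49.8570; S(4,2) = 45.5900; S(4,3) = 41.6882; S(4,4) = 38.1202
Terminal payoffs V(N, i) = max(S_T - K, 0):
  V(4,0) = 7.543466; V(4,1) = 2.877044; V(4,2) = 0.000000; V(4,3) = 0.000000; V(4,4) = 0.000000
Backward induction: V(k, i) = exp(-r*dt) * [p * V(k+1, i) + (1-p) * V(k+1, i+1)]; then take max(V_cont, immediate exercise) for American.
  V(3,0) = exp(-r*dt) * [p*7.543466 + (1-p)*2.877044] = 5.166879; exercise = 5.158075; V(3,0) = max -> 5.166879
  V(3,1) = exp(-r*dt) * [p*2.877044 + (1-p)*0.000000] = 1.412111; exercise = 0.695808; V(3,1) = max -> 1.412111
  V(3,2) = exp(-r*dt) * [p*0.000000 + (1-p)*0.000000] = 0.000000; exercise = 0.000000; V(3,2) = max -> 0.000000
  V(3,3) = exp(-r*dt) * [p*0.000000 + (1-p)*0.000000] = 0.000000; exercise = 0.000000; V(3,3) = max -> 0.000000
  V(2,0) = exp(-r*dt) * [p*5.166879 + (1-p)*1.412111] = 3.254763; exercise = 2.877044; V(2,0) = max -> 3.254763
  V(2,1) = exp(-r*dt) * [p*1.412111 + (1-p)*0.000000] = 0.693093; exercise = 0.000000; V(2,1) = max -> 0.693093
  V(2,2) = exp(-r*dt) * [p*0.000000 + (1-p)*0.000000] = 0.000000; exercise = 0.000000; V(2,2) = max -> 0.000000
  V(1,0) = exp(-r*dt) * [p*3.254763 + (1-p)*0.693093] = 1.950282; exercise = 0.695808; V(1,0) = max -> 1.950282
  V(1,1) = exp(-r*dt) * [p*0.693093 + (1-p)*0.000000] = 0.340184; exercise = 0.000000; V(1,1) = max -> 0.340184
  V(0,0) = exp(-r*dt) * [p*1.950282 + (1-p)*0.340184] = 1.130389; exercise = 0.000000; V(0,0) = max -> 1.130389

Answer: Price = V(0,0) = 1.1304


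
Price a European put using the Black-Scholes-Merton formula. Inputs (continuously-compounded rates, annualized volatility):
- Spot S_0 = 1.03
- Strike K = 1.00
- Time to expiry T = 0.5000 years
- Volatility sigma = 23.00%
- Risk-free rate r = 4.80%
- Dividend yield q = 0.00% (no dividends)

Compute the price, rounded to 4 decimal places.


d1 = (ln(S/K) + (r - q + 0.5*sigma^2) * T) / (sigma * sqrt(T)) = 0.41063721
d2 = d1 - sigma * sqrt(T) = 0.24800265
exp(-rT) = 0.97628571; exp(-qT) = 1.00000000
P = K * exp(-rT) * N(-d2) - S_0 * exp(-qT) * N(-d1)
N(-d1) = 0.34066929; N(-d2) = 0.40206618
P = 1.0000 * 0.97628571 * 0.40206618 - 1.0300 * 1.00000000 * 0.34066929 = 0.0416

Answer: Price = 0.0416


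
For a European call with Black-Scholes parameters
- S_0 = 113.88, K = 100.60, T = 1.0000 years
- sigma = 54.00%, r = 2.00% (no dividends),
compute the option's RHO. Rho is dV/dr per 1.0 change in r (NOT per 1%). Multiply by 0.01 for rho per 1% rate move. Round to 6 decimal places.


d1 = 0.5366537125; d2 = -0.0033462875
phi(d1) = 0.3454397152; exp(-qT) = 1.0000000000; exp(-rT) = 0.9801986733
N(d2) = 0.4986650269
Rho = K*T*exp(-rT)*N(d2) = 100.6000 * 1.0000 * 0.9801986733 * 0.4986650269 = 49.172354

Answer: Rho = 49.172354


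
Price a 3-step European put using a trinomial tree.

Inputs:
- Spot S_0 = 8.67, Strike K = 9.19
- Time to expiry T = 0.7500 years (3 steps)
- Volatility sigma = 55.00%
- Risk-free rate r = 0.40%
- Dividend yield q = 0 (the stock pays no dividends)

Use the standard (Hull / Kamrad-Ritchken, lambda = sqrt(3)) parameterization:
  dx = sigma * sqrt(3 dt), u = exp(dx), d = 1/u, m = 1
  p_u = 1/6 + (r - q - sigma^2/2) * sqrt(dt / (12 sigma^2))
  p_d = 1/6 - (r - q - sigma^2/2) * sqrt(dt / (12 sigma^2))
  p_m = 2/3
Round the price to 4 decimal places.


dt = T/N = 0.250000; dx = sigma*sqrt(3*dt) = 0.476314
u = exp(dx) = 1.610128; d = 1/u = 0.621068
p_u = 0.128024, p_m = 0.666667, p_d = 0.205310
Discount per step: exp(-r*dt) = 0.999000
Stock lattice S(k, j) with j the centered position index:
  k=0: S(0,+0) = 8.6700
  k=1: S(1,-1) = 5.3847; S(1,+0) = 8.6700; S(1,+1) = 13.9598
  k=2: S(2,-2) = 3.3442; S(2,-1) = 5.3847; S(2,+0) = 8.6700; S(2,+1) = 13.9598; S(2,+2) = 22.4771
  k=3: S(3,-3) = 2.0770; S(3,-2) = 3.3442; S(3,-1) = 5.3847; S(3,+0) = 8.6700; S(3,+1) = 13.9598; S(3,+2) = 22.4771; S(3,+3) = 36.1910
Terminal payoffs V(N, j) = max(K - S_T, 0):
  V(3,-3) = 7.112995; V(3,-2) = 5.845755; V(3,-1) = 3.805337; V(3,+0) = 0.520000; V(3,+1) = 0.000000; V(3,+2) = 0.000000; V(3,+3) = 0.000000
Backward induction: V(k, j) = exp(-r*dt) * [p_u * V(k+1, j+1) + p_m * V(k+1, j) + p_d * V(k+1, j-1)]
  V(2,-2) = exp(-r*dt) * [p_u*3.805337 + p_m*5.845755 + p_d*7.112995] = 5.838869
  V(2,-1) = exp(-r*dt) * [p_u*0.520000 + p_m*3.805337 + p_d*5.845755] = 3.799852
  V(2,+0) = exp(-r*dt) * [p_u*0.000000 + p_m*0.520000 + p_d*3.805337] = 1.126812
  V(2,+1) = exp(-r*dt) * [p_u*0.000000 + p_m*0.000000 + p_d*0.520000] = 0.106654
  V(2,+2) = exp(-r*dt) * [p_u*0.000000 + p_m*0.000000 + p_d*0.000000] = 0.000000
  V(1,-1) = exp(-r*dt) * [p_u*1.126812 + p_m*3.799852 + p_d*5.838869] = 3.872396
  V(1,+0) = exp(-r*dt) * [p_u*0.106654 + p_m*1.126812 + p_d*3.799852] = 1.543465
  V(1,+1) = exp(-r*dt) * [p_u*0.000000 + p_m*0.106654 + p_d*1.126812] = 0.302146
  V(0,+0) = exp(-r*dt) * [p_u*0.302146 + p_m*1.543465 + p_d*3.872396] = 1.860837

Answer: Price = V(0,0) = 1.8608


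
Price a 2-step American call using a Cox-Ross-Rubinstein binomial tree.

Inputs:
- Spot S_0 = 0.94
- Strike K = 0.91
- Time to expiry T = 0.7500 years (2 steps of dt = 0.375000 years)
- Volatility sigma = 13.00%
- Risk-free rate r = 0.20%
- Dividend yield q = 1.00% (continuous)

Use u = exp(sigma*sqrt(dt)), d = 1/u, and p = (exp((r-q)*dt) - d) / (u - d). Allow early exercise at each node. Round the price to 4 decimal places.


Answer: Price = V(0,0) = 0.0572

Derivation:
dt = T/N = 0.375000
u = exp(sigma*sqrt(dt)) = 1.082863; d = 1/u = 0.923478
p = (exp((r-q)*dt) - d) / (u - d) = 0.461314
Discount per step: exp(-r*dt) = 0.999250
Stock lattice S(k, i) with i counting down-moves:
  k=0: S(0,0) = 0.9400
  k=1: S(1,0) = 1.0179; S(1,1) = 0.8681
  k=2: S(2,0) = 1.1022; S(2,1) = 0.9400; S(2,2) = 0.8016
Terminal payoffs V(N, i) = max(S_T - K, 0):
  V(2,0) = 0.192237; V(2,1) = 0.030000; V(2,2) = 0.000000
Backward induction: V(k, i) = exp(-r*dt) * [p * V(k+1, i) + (1-p) * V(k+1, i+1)]; then take max(V_cont, immediate exercise) for American.
  V(1,0) = exp(-r*dt) * [p*0.192237 + (1-p)*0.030000] = 0.104763; exercise = 0.107891; V(1,0) = max -> 0.107891
  V(1,1) = exp(-r*dt) * [p*0.030000 + (1-p)*0.000000] = 0.013829; exercise = 0.000000; V(1,1) = max -> 0.013829
  V(0,0) = exp(-r*dt) * [p*0.107891 + (1-p)*0.013829] = 0.057178; exercise = 0.030000; V(0,0) = max -> 0.057178


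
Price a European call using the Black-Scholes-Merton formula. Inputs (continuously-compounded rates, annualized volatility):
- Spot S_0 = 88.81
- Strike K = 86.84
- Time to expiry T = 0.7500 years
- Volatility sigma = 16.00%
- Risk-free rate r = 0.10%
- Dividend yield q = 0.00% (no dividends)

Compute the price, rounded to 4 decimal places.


d1 = (ln(S/K) + (r - q + 0.5*sigma^2) * T) / (sigma * sqrt(T)) = 0.23658307
d2 = d1 - sigma * sqrt(T) = 0.09801900
exp(-rT) = 0.99925028; exp(-qT) = 1.00000000
C = S_0 * exp(-qT) * N(d1) - K * exp(-rT) * N(d2)
N(d1) = 0.59350987; N(d2) = 0.53904140
C = 88.8100 * 1.00000000 * 0.59350987 - 86.8400 * 0.99925028 * 0.53904140 = 5.9344

Answer: Price = 5.9344


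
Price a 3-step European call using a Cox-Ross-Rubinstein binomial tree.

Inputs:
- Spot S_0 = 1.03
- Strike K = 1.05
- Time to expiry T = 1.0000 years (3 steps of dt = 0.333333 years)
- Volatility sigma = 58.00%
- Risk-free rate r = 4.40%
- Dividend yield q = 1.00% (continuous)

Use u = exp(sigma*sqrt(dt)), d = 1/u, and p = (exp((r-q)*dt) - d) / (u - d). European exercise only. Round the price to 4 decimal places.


dt = T/N = 0.333333
u = exp(sigma*sqrt(dt)) = 1.397749; d = 1/u = 0.715436
p = (exp((r-q)*dt) - d) / (u - d) = 0.433762
Discount per step: exp(-r*dt) = 0.985440
Stock lattice S(k, i) with i counting down-moves:
  k=0: S(0,0) = 1.0300
  k=1: S(1,0) = 1.4397; S(1,1) = 0.7369
  k=2: S(2,0) = 2.0123; S(2,1) = 1.0300; S(2,2) = 0.5272
  k=3: S(3,0) = 2.8127; S(3,1) = 1.4397; S(3,2) = 0.7369; S(3,3) = 0.3772
Terminal payoffs V(N, i) = max(S_T - K, 0):
  V(3,0) = 1.762710; V(3,1) = 0.389682; V(3,2) = 0.000000; V(3,3) = 0.000000
Backward induction: V(k, i) = exp(-r*dt) * [p * V(k+1, i) + (1-p) * V(k+1, i+1)].
  V(2,0) = exp(-r*dt) * [p*1.762710 + (1-p)*0.389682] = 0.970905
  V(2,1) = exp(-r*dt) * [p*0.389682 + (1-p)*0.000000] = 0.166568
  V(2,2) = exp(-r*dt) * [p*0.000000 + (1-p)*0.000000] = 0.000000
  V(1,0) = exp(-r*dt) * [p*0.970905 + (1-p)*0.166568] = 0.507954
  V(1,1) = exp(-r*dt) * [p*0.166568 + (1-p)*0.000000] = 0.071199
  V(0,0) = exp(-r*dt) * [p*0.507954 + (1-p)*0.071199] = 0.256852

Answer: Price = V(0,0) = 0.2569


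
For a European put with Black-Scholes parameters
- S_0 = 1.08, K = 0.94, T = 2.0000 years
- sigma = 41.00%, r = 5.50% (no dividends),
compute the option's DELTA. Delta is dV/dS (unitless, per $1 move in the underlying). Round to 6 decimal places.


Answer: Delta = -0.236049

Derivation:
d1 = 0.7190697256; d2 = 0.1392421650
phi(d1) = 0.3080573943; exp(-qT) = 1.0000000000; exp(-rT) = 0.8958341353
N(-d1) = 0.2360489798
Delta = -exp(-qT) * N(-d1) = -1.0000000000 * 0.2360489798 = -0.236049


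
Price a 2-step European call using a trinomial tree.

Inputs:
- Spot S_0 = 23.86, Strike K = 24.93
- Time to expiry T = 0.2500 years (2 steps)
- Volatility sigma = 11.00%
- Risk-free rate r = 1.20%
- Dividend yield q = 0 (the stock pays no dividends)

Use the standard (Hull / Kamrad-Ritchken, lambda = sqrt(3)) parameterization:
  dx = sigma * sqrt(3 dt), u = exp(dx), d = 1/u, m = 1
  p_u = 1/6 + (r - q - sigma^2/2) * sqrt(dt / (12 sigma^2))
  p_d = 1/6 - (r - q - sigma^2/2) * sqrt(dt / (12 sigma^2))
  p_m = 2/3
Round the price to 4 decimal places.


dt = T/N = 0.125000; dx = sigma*sqrt(3*dt) = 0.067361
u = exp(dx) = 1.069682; d = 1/u = 0.934858
p_u = 0.172187, p_m = 0.666667, p_d = 0.161146
Discount per step: exp(-r*dt) = 0.998501
Stock lattice S(k, j) with j the centered position index:
  k=0: S(0,+0) = 23.8600
  k=1: S(1,-1) = 22.3057; S(1,+0) = 23.8600; S(1,+1) = 25.5226
  k=2: S(2,-2) = 20.8527; S(2,-1) = 22.3057; S(2,+0) = 23.8600; S(2,+1) = 25.5226; S(2,+2) = 27.3011
Terminal payoffs V(N, j) = max(S_T - K, 0):
  V(2,-2) = 0.000000; V(2,-1) = 0.000000; V(2,+0) = 0.000000; V(2,+1) = 0.592601; V(2,+2) = 2.371055
Backward induction: V(k, j) = exp(-r*dt) * [p_u * V(k+1, j+1) + p_m * V(k+1, j) + p_d * V(k+1, j-1)]
  V(1,-1) = exp(-r*dt) * [p_u*0.000000 + p_m*0.000000 + p_d*0.000000] = 0.000000
  V(1,+0) = exp(-r*dt) * [p_u*0.592601 + p_m*0.000000 + p_d*0.000000] = 0.101885
  V(1,+1) = exp(-r*dt) * [p_u*2.371055 + p_m*0.592601 + p_d*0.000000] = 0.802129
  V(0,+0) = exp(-r*dt) * [p_u*0.802129 + p_m*0.101885 + p_d*0.000000] = 0.205731

Answer: Price = V(0,0) = 0.2057


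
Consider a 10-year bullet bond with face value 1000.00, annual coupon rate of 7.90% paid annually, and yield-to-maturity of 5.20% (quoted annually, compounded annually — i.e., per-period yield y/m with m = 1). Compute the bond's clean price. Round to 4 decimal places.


Coupon per period c = face * coupon_rate / m = 79.000000
Periods per year m = 1; per-period yield y/m = 0.052000
Number of cashflows N = 10
Cashflows (t years, CF_t, discount factor 1/(1+y/m)^(m*t), PV):
  t = 1.0000: CF_t = 79.000000, DF = 0.950570, PV = 75.095057
  t = 2.0000: CF_t = 79.000000, DF = 0.903584, PV = 71.383134
  t = 3.0000: CF_t = 79.000000, DF = 0.858920, PV = 67.854690
  t = 4.0000: CF_t = 79.000000, DF = 0.816464, PV = 64.500656
  t = 5.0000: CF_t = 79.000000, DF = 0.776106, PV = 61.312411
  t = 6.0000: CF_t = 79.000000, DF = 0.737744, PV = 58.281759
  t = 7.0000: CF_t = 79.000000, DF = 0.701277, PV = 55.400912
  t = 8.0000: CF_t = 79.000000, DF = 0.666613, PV = 52.662464
  t = 9.0000: CF_t = 79.000000, DF = 0.633663, PV = 50.059376
  t = 10.0000: CF_t = 1079.000000, DF = 0.602341, PV = 649.926203
Price P = sum_t PV_t = 1206.476662

Answer: Price = 1206.4767


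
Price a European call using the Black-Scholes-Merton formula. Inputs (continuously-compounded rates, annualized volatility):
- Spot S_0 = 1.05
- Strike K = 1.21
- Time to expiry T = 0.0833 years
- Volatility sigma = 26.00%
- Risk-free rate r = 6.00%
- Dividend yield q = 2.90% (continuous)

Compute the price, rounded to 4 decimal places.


Answer: Price = 0.0010

Derivation:
d1 = (ln(S/K) + (r - q + 0.5*sigma^2) * T) / (sigma * sqrt(T)) = -1.81811575
d2 = d1 - sigma * sqrt(T) = -1.89315627
exp(-rT) = 0.99501447; exp(-qT) = 0.99758722
C = S_0 * exp(-qT) * N(d1) - K * exp(-rT) * N(d2)
N(d1) = 0.03452322; N(d2) = 0.02916855
C = 1.0500 * 0.99758722 * 0.03452322 - 1.2100 * 0.99501447 * 0.02916855 = 0.0010


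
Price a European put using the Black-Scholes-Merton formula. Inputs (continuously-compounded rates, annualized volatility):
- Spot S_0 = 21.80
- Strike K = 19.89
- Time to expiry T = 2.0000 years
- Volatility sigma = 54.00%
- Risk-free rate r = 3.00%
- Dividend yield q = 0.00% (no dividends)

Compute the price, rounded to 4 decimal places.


Answer: Price = 4.6059

Derivation:
d1 = (ln(S/K) + (r - q + 0.5*sigma^2) * T) / (sigma * sqrt(T)) = 0.58047296
d2 = d1 - sigma * sqrt(T) = -0.18320236
exp(-rT) = 0.94176453; exp(-qT) = 1.00000000
P = K * exp(-rT) * N(-d2) - S_0 * exp(-qT) * N(-d1)
N(-d1) = 0.28079786; N(-d2) = 0.57268038
P = 19.8900 * 0.94176453 * 0.57268038 - 21.8000 * 1.00000000 * 0.28079786 = 4.6059


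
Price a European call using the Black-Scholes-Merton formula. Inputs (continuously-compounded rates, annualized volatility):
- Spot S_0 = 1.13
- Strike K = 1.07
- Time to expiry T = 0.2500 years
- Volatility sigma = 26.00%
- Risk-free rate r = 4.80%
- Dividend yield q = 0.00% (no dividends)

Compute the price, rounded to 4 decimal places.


d1 = (ln(S/K) + (r - q + 0.5*sigma^2) * T) / (sigma * sqrt(T)) = 0.57699219
d2 = d1 - sigma * sqrt(T) = 0.44699219
exp(-rT) = 0.98807171; exp(-qT) = 1.00000000
C = S_0 * exp(-qT) * N(d1) - K * exp(-rT) * N(d2)
N(d1) = 0.71802763; N(d2) = 0.67255965
C = 1.1300 * 1.00000000 * 0.71802763 - 1.0700 * 0.98807171 * 0.67255965 = 0.1003

Answer: Price = 0.1003


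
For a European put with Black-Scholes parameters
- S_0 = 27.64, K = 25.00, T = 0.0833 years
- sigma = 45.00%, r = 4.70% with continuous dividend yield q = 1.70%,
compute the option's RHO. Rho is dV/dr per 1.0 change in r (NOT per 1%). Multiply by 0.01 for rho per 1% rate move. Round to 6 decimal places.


Answer: Rho = -0.484442

Derivation:
d1 = 0.8571232013; d2 = 0.7272453741
phi(d1) = 0.2762998405; exp(-qT) = 0.9985849022; exp(-rT) = 0.9960925540
N(-d2) = 0.2335378275
Rho = -K*T*exp(-rT)*N(-d2) = -25.0000 * 0.0833 * 0.9960925540 * 0.2335378275 = -0.484442


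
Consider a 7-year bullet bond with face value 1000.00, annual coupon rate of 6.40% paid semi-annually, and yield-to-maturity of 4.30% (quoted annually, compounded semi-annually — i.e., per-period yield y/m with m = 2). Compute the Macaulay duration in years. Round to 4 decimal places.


Answer: Macaulay duration = 5.8346 years

Derivation:
Coupon per period c = face * coupon_rate / m = 32.000000
Periods per year m = 2; per-period yield y/m = 0.021500
Number of cashflows N = 14
Cashflows (t years, CF_t, discount factor 1/(1+y/m)^(m*t), PV):
  t = 0.5000: CF_t = 32.000000, DF = 0.978953, PV = 31.326481
  t = 1.0000: CF_t = 32.000000, DF = 0.958348, PV = 30.667137
  t = 1.5000: CF_t = 32.000000, DF = 0.938177, PV = 30.021671
  t = 2.0000: CF_t = 32.000000, DF = 0.918431, PV = 29.389791
  t = 2.5000: CF_t = 32.000000, DF = 0.899100, PV = 28.771210
  t = 3.0000: CF_t = 32.000000, DF = 0.880177, PV = 28.165648
  t = 3.5000: CF_t = 32.000000, DF = 0.861651, PV = 27.572832
  t = 4.0000: CF_t = 32.000000, DF = 0.843515, PV = 26.992494
  t = 4.5000: CF_t = 32.000000, DF = 0.825762, PV = 26.424370
  t = 5.0000: CF_t = 32.000000, DF = 0.808381, PV = 25.868203
  t = 5.5000: CF_t = 32.000000, DF = 0.791367, PV = 25.323743
  t = 6.0000: CF_t = 32.000000, DF = 0.774711, PV = 24.790742
  t = 6.5000: CF_t = 32.000000, DF = 0.758405, PV = 24.268959
  t = 7.0000: CF_t = 1032.000000, DF = 0.742442, PV = 766.200628
Price P = sum_t PV_t = 1125.783910
Macaulay numerator sum_t t * PV_t:
  t * PV_t at t = 0.5000: 15.663240
  t * PV_t at t = 1.0000: 30.667137
  t * PV_t at t = 1.5000: 45.032507
  t * PV_t at t = 2.0000: 58.779582
  t * PV_t at t = 2.5000: 71.928024
  t * PV_t at t = 3.0000: 84.496945
  t * PV_t at t = 3.5000: 96.504914
  t * PV_t at t = 4.0000: 107.969975
  t * PV_t at t = 4.5000: 118.909664
  t * PV_t at t = 5.0000: 129.341017
  t * PV_t at t = 5.5000: 139.280587
  t * PV_t at t = 6.0000: 148.744452
  t * PV_t at t = 6.5000: 157.748236
  t * PV_t at t = 7.0000: 5363.404398
Macaulay duration D = (sum_t t * PV_t) / P = 6568.470679 / 1125.783910 = 5.834575
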